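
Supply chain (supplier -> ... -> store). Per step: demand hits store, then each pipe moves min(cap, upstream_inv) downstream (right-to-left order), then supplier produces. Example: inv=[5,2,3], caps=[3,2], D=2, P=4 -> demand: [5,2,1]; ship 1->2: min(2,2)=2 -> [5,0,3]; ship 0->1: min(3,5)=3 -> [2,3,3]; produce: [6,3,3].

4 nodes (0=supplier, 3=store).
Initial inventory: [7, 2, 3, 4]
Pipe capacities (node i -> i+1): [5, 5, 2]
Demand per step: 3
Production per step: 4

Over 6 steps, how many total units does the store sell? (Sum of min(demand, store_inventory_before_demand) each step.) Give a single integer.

Step 1: sold=3 (running total=3) -> [6 5 3 3]
Step 2: sold=3 (running total=6) -> [5 5 6 2]
Step 3: sold=2 (running total=8) -> [4 5 9 2]
Step 4: sold=2 (running total=10) -> [4 4 12 2]
Step 5: sold=2 (running total=12) -> [4 4 14 2]
Step 6: sold=2 (running total=14) -> [4 4 16 2]

Answer: 14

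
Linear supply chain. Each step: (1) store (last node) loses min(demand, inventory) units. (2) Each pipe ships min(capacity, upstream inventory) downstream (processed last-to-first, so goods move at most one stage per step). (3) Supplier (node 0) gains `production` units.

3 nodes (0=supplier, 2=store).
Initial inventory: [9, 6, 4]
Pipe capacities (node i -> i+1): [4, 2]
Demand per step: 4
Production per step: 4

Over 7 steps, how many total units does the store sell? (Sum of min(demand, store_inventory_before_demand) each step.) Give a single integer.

Step 1: sold=4 (running total=4) -> [9 8 2]
Step 2: sold=2 (running total=6) -> [9 10 2]
Step 3: sold=2 (running total=8) -> [9 12 2]
Step 4: sold=2 (running total=10) -> [9 14 2]
Step 5: sold=2 (running total=12) -> [9 16 2]
Step 6: sold=2 (running total=14) -> [9 18 2]
Step 7: sold=2 (running total=16) -> [9 20 2]

Answer: 16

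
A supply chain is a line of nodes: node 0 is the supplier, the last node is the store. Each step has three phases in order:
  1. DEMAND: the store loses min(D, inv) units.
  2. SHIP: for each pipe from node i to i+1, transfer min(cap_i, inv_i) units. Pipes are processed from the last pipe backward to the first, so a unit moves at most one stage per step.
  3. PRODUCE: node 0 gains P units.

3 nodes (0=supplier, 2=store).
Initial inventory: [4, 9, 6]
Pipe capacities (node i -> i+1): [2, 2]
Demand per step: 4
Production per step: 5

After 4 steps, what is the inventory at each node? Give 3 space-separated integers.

Step 1: demand=4,sold=4 ship[1->2]=2 ship[0->1]=2 prod=5 -> inv=[7 9 4]
Step 2: demand=4,sold=4 ship[1->2]=2 ship[0->1]=2 prod=5 -> inv=[10 9 2]
Step 3: demand=4,sold=2 ship[1->2]=2 ship[0->1]=2 prod=5 -> inv=[13 9 2]
Step 4: demand=4,sold=2 ship[1->2]=2 ship[0->1]=2 prod=5 -> inv=[16 9 2]

16 9 2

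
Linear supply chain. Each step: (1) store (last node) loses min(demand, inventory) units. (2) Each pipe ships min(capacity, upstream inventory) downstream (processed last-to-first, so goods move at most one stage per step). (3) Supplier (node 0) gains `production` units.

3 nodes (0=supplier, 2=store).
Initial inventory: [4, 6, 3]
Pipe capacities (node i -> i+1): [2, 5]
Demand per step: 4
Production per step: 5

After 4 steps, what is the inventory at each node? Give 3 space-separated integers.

Step 1: demand=4,sold=3 ship[1->2]=5 ship[0->1]=2 prod=5 -> inv=[7 3 5]
Step 2: demand=4,sold=4 ship[1->2]=3 ship[0->1]=2 prod=5 -> inv=[10 2 4]
Step 3: demand=4,sold=4 ship[1->2]=2 ship[0->1]=2 prod=5 -> inv=[13 2 2]
Step 4: demand=4,sold=2 ship[1->2]=2 ship[0->1]=2 prod=5 -> inv=[16 2 2]

16 2 2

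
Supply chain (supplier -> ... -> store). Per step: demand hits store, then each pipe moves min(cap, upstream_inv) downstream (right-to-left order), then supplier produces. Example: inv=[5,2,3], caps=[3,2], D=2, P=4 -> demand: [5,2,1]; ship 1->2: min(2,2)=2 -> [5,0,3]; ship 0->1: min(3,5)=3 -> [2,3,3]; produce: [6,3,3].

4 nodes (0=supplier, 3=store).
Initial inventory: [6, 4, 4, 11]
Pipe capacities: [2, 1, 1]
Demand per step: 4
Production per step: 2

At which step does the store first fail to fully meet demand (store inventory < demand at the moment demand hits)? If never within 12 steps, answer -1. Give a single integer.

Step 1: demand=4,sold=4 ship[2->3]=1 ship[1->2]=1 ship[0->1]=2 prod=2 -> [6 5 4 8]
Step 2: demand=4,sold=4 ship[2->3]=1 ship[1->2]=1 ship[0->1]=2 prod=2 -> [6 6 4 5]
Step 3: demand=4,sold=4 ship[2->3]=1 ship[1->2]=1 ship[0->1]=2 prod=2 -> [6 7 4 2]
Step 4: demand=4,sold=2 ship[2->3]=1 ship[1->2]=1 ship[0->1]=2 prod=2 -> [6 8 4 1]
Step 5: demand=4,sold=1 ship[2->3]=1 ship[1->2]=1 ship[0->1]=2 prod=2 -> [6 9 4 1]
Step 6: demand=4,sold=1 ship[2->3]=1 ship[1->2]=1 ship[0->1]=2 prod=2 -> [6 10 4 1]
Step 7: demand=4,sold=1 ship[2->3]=1 ship[1->2]=1 ship[0->1]=2 prod=2 -> [6 11 4 1]
Step 8: demand=4,sold=1 ship[2->3]=1 ship[1->2]=1 ship[0->1]=2 prod=2 -> [6 12 4 1]
Step 9: demand=4,sold=1 ship[2->3]=1 ship[1->2]=1 ship[0->1]=2 prod=2 -> [6 13 4 1]
Step 10: demand=4,sold=1 ship[2->3]=1 ship[1->2]=1 ship[0->1]=2 prod=2 -> [6 14 4 1]
Step 11: demand=4,sold=1 ship[2->3]=1 ship[1->2]=1 ship[0->1]=2 prod=2 -> [6 15 4 1]
Step 12: demand=4,sold=1 ship[2->3]=1 ship[1->2]=1 ship[0->1]=2 prod=2 -> [6 16 4 1]
First stockout at step 4

4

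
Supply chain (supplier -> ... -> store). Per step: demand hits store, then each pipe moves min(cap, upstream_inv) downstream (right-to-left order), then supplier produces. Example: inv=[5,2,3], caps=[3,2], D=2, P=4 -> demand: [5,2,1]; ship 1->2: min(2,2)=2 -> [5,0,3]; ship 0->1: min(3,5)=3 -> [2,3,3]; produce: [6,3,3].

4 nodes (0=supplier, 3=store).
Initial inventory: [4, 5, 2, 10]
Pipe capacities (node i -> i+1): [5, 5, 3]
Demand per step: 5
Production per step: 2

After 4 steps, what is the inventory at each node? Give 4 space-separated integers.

Step 1: demand=5,sold=5 ship[2->3]=2 ship[1->2]=5 ship[0->1]=4 prod=2 -> inv=[2 4 5 7]
Step 2: demand=5,sold=5 ship[2->3]=3 ship[1->2]=4 ship[0->1]=2 prod=2 -> inv=[2 2 6 5]
Step 3: demand=5,sold=5 ship[2->3]=3 ship[1->2]=2 ship[0->1]=2 prod=2 -> inv=[2 2 5 3]
Step 4: demand=5,sold=3 ship[2->3]=3 ship[1->2]=2 ship[0->1]=2 prod=2 -> inv=[2 2 4 3]

2 2 4 3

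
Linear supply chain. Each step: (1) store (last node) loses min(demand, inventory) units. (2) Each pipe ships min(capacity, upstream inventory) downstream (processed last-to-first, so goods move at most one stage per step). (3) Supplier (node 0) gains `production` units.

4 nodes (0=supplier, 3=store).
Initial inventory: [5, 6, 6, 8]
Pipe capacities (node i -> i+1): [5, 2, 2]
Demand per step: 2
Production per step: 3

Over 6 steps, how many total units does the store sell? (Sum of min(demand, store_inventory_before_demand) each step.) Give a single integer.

Answer: 12

Derivation:
Step 1: sold=2 (running total=2) -> [3 9 6 8]
Step 2: sold=2 (running total=4) -> [3 10 6 8]
Step 3: sold=2 (running total=6) -> [3 11 6 8]
Step 4: sold=2 (running total=8) -> [3 12 6 8]
Step 5: sold=2 (running total=10) -> [3 13 6 8]
Step 6: sold=2 (running total=12) -> [3 14 6 8]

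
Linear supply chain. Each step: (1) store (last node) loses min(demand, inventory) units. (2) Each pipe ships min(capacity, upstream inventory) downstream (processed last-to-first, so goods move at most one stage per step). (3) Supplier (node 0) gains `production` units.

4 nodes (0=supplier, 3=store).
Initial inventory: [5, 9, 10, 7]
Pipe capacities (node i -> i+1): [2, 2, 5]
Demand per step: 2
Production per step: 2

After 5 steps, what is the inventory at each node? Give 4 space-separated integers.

Step 1: demand=2,sold=2 ship[2->3]=5 ship[1->2]=2 ship[0->1]=2 prod=2 -> inv=[5 9 7 10]
Step 2: demand=2,sold=2 ship[2->3]=5 ship[1->2]=2 ship[0->1]=2 prod=2 -> inv=[5 9 4 13]
Step 3: demand=2,sold=2 ship[2->3]=4 ship[1->2]=2 ship[0->1]=2 prod=2 -> inv=[5 9 2 15]
Step 4: demand=2,sold=2 ship[2->3]=2 ship[1->2]=2 ship[0->1]=2 prod=2 -> inv=[5 9 2 15]
Step 5: demand=2,sold=2 ship[2->3]=2 ship[1->2]=2 ship[0->1]=2 prod=2 -> inv=[5 9 2 15]

5 9 2 15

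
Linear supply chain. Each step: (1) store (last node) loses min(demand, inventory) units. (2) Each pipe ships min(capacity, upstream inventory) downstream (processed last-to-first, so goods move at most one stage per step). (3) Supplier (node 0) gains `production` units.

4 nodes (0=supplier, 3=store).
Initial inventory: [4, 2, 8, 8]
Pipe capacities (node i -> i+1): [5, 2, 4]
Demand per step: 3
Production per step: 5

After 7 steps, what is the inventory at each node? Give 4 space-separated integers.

Step 1: demand=3,sold=3 ship[2->3]=4 ship[1->2]=2 ship[0->1]=4 prod=5 -> inv=[5 4 6 9]
Step 2: demand=3,sold=3 ship[2->3]=4 ship[1->2]=2 ship[0->1]=5 prod=5 -> inv=[5 7 4 10]
Step 3: demand=3,sold=3 ship[2->3]=4 ship[1->2]=2 ship[0->1]=5 prod=5 -> inv=[5 10 2 11]
Step 4: demand=3,sold=3 ship[2->3]=2 ship[1->2]=2 ship[0->1]=5 prod=5 -> inv=[5 13 2 10]
Step 5: demand=3,sold=3 ship[2->3]=2 ship[1->2]=2 ship[0->1]=5 prod=5 -> inv=[5 16 2 9]
Step 6: demand=3,sold=3 ship[2->3]=2 ship[1->2]=2 ship[0->1]=5 prod=5 -> inv=[5 19 2 8]
Step 7: demand=3,sold=3 ship[2->3]=2 ship[1->2]=2 ship[0->1]=5 prod=5 -> inv=[5 22 2 7]

5 22 2 7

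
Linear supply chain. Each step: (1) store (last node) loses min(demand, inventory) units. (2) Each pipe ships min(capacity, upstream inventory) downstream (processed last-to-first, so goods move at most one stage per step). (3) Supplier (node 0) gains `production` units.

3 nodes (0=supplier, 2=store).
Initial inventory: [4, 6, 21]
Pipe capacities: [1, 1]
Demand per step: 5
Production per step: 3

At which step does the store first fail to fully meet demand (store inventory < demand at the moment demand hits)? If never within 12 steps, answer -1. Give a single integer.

Step 1: demand=5,sold=5 ship[1->2]=1 ship[0->1]=1 prod=3 -> [6 6 17]
Step 2: demand=5,sold=5 ship[1->2]=1 ship[0->1]=1 prod=3 -> [8 6 13]
Step 3: demand=5,sold=5 ship[1->2]=1 ship[0->1]=1 prod=3 -> [10 6 9]
Step 4: demand=5,sold=5 ship[1->2]=1 ship[0->1]=1 prod=3 -> [12 6 5]
Step 5: demand=5,sold=5 ship[1->2]=1 ship[0->1]=1 prod=3 -> [14 6 1]
Step 6: demand=5,sold=1 ship[1->2]=1 ship[0->1]=1 prod=3 -> [16 6 1]
Step 7: demand=5,sold=1 ship[1->2]=1 ship[0->1]=1 prod=3 -> [18 6 1]
Step 8: demand=5,sold=1 ship[1->2]=1 ship[0->1]=1 prod=3 -> [20 6 1]
Step 9: demand=5,sold=1 ship[1->2]=1 ship[0->1]=1 prod=3 -> [22 6 1]
Step 10: demand=5,sold=1 ship[1->2]=1 ship[0->1]=1 prod=3 -> [24 6 1]
Step 11: demand=5,sold=1 ship[1->2]=1 ship[0->1]=1 prod=3 -> [26 6 1]
Step 12: demand=5,sold=1 ship[1->2]=1 ship[0->1]=1 prod=3 -> [28 6 1]
First stockout at step 6

6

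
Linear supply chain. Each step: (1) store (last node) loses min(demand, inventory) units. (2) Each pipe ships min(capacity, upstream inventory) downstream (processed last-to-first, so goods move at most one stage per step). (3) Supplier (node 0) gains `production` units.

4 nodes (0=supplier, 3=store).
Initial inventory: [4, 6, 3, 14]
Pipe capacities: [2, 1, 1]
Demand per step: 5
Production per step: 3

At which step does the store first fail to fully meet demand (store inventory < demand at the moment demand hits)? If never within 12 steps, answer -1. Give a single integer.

Step 1: demand=5,sold=5 ship[2->3]=1 ship[1->2]=1 ship[0->1]=2 prod=3 -> [5 7 3 10]
Step 2: demand=5,sold=5 ship[2->3]=1 ship[1->2]=1 ship[0->1]=2 prod=3 -> [6 8 3 6]
Step 3: demand=5,sold=5 ship[2->3]=1 ship[1->2]=1 ship[0->1]=2 prod=3 -> [7 9 3 2]
Step 4: demand=5,sold=2 ship[2->3]=1 ship[1->2]=1 ship[0->1]=2 prod=3 -> [8 10 3 1]
Step 5: demand=5,sold=1 ship[2->3]=1 ship[1->2]=1 ship[0->1]=2 prod=3 -> [9 11 3 1]
Step 6: demand=5,sold=1 ship[2->3]=1 ship[1->2]=1 ship[0->1]=2 prod=3 -> [10 12 3 1]
Step 7: demand=5,sold=1 ship[2->3]=1 ship[1->2]=1 ship[0->1]=2 prod=3 -> [11 13 3 1]
Step 8: demand=5,sold=1 ship[2->3]=1 ship[1->2]=1 ship[0->1]=2 prod=3 -> [12 14 3 1]
Step 9: demand=5,sold=1 ship[2->3]=1 ship[1->2]=1 ship[0->1]=2 prod=3 -> [13 15 3 1]
Step 10: demand=5,sold=1 ship[2->3]=1 ship[1->2]=1 ship[0->1]=2 prod=3 -> [14 16 3 1]
Step 11: demand=5,sold=1 ship[2->3]=1 ship[1->2]=1 ship[0->1]=2 prod=3 -> [15 17 3 1]
Step 12: demand=5,sold=1 ship[2->3]=1 ship[1->2]=1 ship[0->1]=2 prod=3 -> [16 18 3 1]
First stockout at step 4

4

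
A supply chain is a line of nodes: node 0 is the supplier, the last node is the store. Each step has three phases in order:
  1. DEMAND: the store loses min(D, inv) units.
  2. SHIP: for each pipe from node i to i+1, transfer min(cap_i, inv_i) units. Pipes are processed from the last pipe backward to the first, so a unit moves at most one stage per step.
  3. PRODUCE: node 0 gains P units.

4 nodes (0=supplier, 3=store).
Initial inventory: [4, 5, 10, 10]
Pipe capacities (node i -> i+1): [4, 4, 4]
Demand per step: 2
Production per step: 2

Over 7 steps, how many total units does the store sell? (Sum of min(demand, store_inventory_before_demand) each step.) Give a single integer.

Step 1: sold=2 (running total=2) -> [2 5 10 12]
Step 2: sold=2 (running total=4) -> [2 3 10 14]
Step 3: sold=2 (running total=6) -> [2 2 9 16]
Step 4: sold=2 (running total=8) -> [2 2 7 18]
Step 5: sold=2 (running total=10) -> [2 2 5 20]
Step 6: sold=2 (running total=12) -> [2 2 3 22]
Step 7: sold=2 (running total=14) -> [2 2 2 23]

Answer: 14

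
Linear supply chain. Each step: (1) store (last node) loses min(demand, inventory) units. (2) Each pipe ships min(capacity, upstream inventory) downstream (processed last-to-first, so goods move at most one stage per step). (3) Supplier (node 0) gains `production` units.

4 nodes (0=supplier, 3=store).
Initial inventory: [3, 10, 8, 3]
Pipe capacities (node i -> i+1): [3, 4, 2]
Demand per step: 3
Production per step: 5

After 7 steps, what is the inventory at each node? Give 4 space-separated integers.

Step 1: demand=3,sold=3 ship[2->3]=2 ship[1->2]=4 ship[0->1]=3 prod=5 -> inv=[5 9 10 2]
Step 2: demand=3,sold=2 ship[2->3]=2 ship[1->2]=4 ship[0->1]=3 prod=5 -> inv=[7 8 12 2]
Step 3: demand=3,sold=2 ship[2->3]=2 ship[1->2]=4 ship[0->1]=3 prod=5 -> inv=[9 7 14 2]
Step 4: demand=3,sold=2 ship[2->3]=2 ship[1->2]=4 ship[0->1]=3 prod=5 -> inv=[11 6 16 2]
Step 5: demand=3,sold=2 ship[2->3]=2 ship[1->2]=4 ship[0->1]=3 prod=5 -> inv=[13 5 18 2]
Step 6: demand=3,sold=2 ship[2->3]=2 ship[1->2]=4 ship[0->1]=3 prod=5 -> inv=[15 4 20 2]
Step 7: demand=3,sold=2 ship[2->3]=2 ship[1->2]=4 ship[0->1]=3 prod=5 -> inv=[17 3 22 2]

17 3 22 2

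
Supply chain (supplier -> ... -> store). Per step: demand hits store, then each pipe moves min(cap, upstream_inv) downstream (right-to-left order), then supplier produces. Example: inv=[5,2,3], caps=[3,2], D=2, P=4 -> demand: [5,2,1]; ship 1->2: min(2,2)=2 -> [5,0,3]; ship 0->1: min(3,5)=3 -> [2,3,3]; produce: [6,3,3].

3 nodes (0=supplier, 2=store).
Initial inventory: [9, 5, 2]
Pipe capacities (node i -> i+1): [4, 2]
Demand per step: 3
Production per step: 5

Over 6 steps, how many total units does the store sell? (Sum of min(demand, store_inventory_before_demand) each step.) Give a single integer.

Answer: 12

Derivation:
Step 1: sold=2 (running total=2) -> [10 7 2]
Step 2: sold=2 (running total=4) -> [11 9 2]
Step 3: sold=2 (running total=6) -> [12 11 2]
Step 4: sold=2 (running total=8) -> [13 13 2]
Step 5: sold=2 (running total=10) -> [14 15 2]
Step 6: sold=2 (running total=12) -> [15 17 2]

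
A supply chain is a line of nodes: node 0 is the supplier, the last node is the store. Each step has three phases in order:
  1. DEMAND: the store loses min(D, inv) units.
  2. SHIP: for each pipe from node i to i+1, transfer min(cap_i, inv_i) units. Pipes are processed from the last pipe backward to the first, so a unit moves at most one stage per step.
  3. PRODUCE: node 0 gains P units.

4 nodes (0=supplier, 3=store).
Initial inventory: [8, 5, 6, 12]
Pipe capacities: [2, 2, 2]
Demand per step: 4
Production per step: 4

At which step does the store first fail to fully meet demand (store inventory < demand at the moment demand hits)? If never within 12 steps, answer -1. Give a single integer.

Step 1: demand=4,sold=4 ship[2->3]=2 ship[1->2]=2 ship[0->1]=2 prod=4 -> [10 5 6 10]
Step 2: demand=4,sold=4 ship[2->3]=2 ship[1->2]=2 ship[0->1]=2 prod=4 -> [12 5 6 8]
Step 3: demand=4,sold=4 ship[2->3]=2 ship[1->2]=2 ship[0->1]=2 prod=4 -> [14 5 6 6]
Step 4: demand=4,sold=4 ship[2->3]=2 ship[1->2]=2 ship[0->1]=2 prod=4 -> [16 5 6 4]
Step 5: demand=4,sold=4 ship[2->3]=2 ship[1->2]=2 ship[0->1]=2 prod=4 -> [18 5 6 2]
Step 6: demand=4,sold=2 ship[2->3]=2 ship[1->2]=2 ship[0->1]=2 prod=4 -> [20 5 6 2]
Step 7: demand=4,sold=2 ship[2->3]=2 ship[1->2]=2 ship[0->1]=2 prod=4 -> [22 5 6 2]
Step 8: demand=4,sold=2 ship[2->3]=2 ship[1->2]=2 ship[0->1]=2 prod=4 -> [24 5 6 2]
Step 9: demand=4,sold=2 ship[2->3]=2 ship[1->2]=2 ship[0->1]=2 prod=4 -> [26 5 6 2]
Step 10: demand=4,sold=2 ship[2->3]=2 ship[1->2]=2 ship[0->1]=2 prod=4 -> [28 5 6 2]
Step 11: demand=4,sold=2 ship[2->3]=2 ship[1->2]=2 ship[0->1]=2 prod=4 -> [30 5 6 2]
Step 12: demand=4,sold=2 ship[2->3]=2 ship[1->2]=2 ship[0->1]=2 prod=4 -> [32 5 6 2]
First stockout at step 6

6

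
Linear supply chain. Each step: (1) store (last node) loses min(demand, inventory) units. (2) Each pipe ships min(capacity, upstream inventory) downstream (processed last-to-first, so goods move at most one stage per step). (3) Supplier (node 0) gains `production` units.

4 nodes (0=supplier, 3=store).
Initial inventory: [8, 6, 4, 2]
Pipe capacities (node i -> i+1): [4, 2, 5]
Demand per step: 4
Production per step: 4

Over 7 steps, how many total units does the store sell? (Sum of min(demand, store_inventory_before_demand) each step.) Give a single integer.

Step 1: sold=2 (running total=2) -> [8 8 2 4]
Step 2: sold=4 (running total=6) -> [8 10 2 2]
Step 3: sold=2 (running total=8) -> [8 12 2 2]
Step 4: sold=2 (running total=10) -> [8 14 2 2]
Step 5: sold=2 (running total=12) -> [8 16 2 2]
Step 6: sold=2 (running total=14) -> [8 18 2 2]
Step 7: sold=2 (running total=16) -> [8 20 2 2]

Answer: 16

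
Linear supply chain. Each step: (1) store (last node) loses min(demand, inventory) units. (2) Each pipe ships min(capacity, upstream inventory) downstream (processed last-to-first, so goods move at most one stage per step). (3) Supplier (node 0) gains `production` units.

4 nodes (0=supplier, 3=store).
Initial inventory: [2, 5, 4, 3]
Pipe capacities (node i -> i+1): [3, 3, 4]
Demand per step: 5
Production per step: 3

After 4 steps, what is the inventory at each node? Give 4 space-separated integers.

Step 1: demand=5,sold=3 ship[2->3]=4 ship[1->2]=3 ship[0->1]=2 prod=3 -> inv=[3 4 3 4]
Step 2: demand=5,sold=4 ship[2->3]=3 ship[1->2]=3 ship[0->1]=3 prod=3 -> inv=[3 4 3 3]
Step 3: demand=5,sold=3 ship[2->3]=3 ship[1->2]=3 ship[0->1]=3 prod=3 -> inv=[3 4 3 3]
Step 4: demand=5,sold=3 ship[2->3]=3 ship[1->2]=3 ship[0->1]=3 prod=3 -> inv=[3 4 3 3]

3 4 3 3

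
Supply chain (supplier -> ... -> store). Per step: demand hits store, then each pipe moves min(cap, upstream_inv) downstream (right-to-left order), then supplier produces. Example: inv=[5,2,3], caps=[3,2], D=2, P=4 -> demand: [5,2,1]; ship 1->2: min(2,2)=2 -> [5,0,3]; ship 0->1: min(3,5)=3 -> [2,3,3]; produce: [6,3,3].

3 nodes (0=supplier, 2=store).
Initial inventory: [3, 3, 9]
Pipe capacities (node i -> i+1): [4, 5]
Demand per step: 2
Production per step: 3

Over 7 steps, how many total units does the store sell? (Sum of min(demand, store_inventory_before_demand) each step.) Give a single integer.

Answer: 14

Derivation:
Step 1: sold=2 (running total=2) -> [3 3 10]
Step 2: sold=2 (running total=4) -> [3 3 11]
Step 3: sold=2 (running total=6) -> [3 3 12]
Step 4: sold=2 (running total=8) -> [3 3 13]
Step 5: sold=2 (running total=10) -> [3 3 14]
Step 6: sold=2 (running total=12) -> [3 3 15]
Step 7: sold=2 (running total=14) -> [3 3 16]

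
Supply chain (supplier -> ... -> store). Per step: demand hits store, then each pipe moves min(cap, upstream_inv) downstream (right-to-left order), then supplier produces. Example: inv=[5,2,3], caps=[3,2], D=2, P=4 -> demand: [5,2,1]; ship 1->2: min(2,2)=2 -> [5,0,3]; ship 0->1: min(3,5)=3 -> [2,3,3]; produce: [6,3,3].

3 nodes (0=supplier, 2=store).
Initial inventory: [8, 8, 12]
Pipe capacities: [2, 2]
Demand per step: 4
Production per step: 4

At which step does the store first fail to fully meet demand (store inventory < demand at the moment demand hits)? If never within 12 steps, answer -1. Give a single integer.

Step 1: demand=4,sold=4 ship[1->2]=2 ship[0->1]=2 prod=4 -> [10 8 10]
Step 2: demand=4,sold=4 ship[1->2]=2 ship[0->1]=2 prod=4 -> [12 8 8]
Step 3: demand=4,sold=4 ship[1->2]=2 ship[0->1]=2 prod=4 -> [14 8 6]
Step 4: demand=4,sold=4 ship[1->2]=2 ship[0->1]=2 prod=4 -> [16 8 4]
Step 5: demand=4,sold=4 ship[1->2]=2 ship[0->1]=2 prod=4 -> [18 8 2]
Step 6: demand=4,sold=2 ship[1->2]=2 ship[0->1]=2 prod=4 -> [20 8 2]
Step 7: demand=4,sold=2 ship[1->2]=2 ship[0->1]=2 prod=4 -> [22 8 2]
Step 8: demand=4,sold=2 ship[1->2]=2 ship[0->1]=2 prod=4 -> [24 8 2]
Step 9: demand=4,sold=2 ship[1->2]=2 ship[0->1]=2 prod=4 -> [26 8 2]
Step 10: demand=4,sold=2 ship[1->2]=2 ship[0->1]=2 prod=4 -> [28 8 2]
Step 11: demand=4,sold=2 ship[1->2]=2 ship[0->1]=2 prod=4 -> [30 8 2]
Step 12: demand=4,sold=2 ship[1->2]=2 ship[0->1]=2 prod=4 -> [32 8 2]
First stockout at step 6

6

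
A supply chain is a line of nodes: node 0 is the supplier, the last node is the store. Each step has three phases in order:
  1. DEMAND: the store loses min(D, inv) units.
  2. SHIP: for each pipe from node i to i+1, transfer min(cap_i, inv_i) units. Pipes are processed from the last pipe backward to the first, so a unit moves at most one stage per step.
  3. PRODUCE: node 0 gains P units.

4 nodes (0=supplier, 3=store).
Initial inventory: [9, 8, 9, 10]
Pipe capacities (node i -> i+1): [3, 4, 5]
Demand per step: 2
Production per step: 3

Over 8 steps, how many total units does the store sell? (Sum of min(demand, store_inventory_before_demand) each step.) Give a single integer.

Answer: 16

Derivation:
Step 1: sold=2 (running total=2) -> [9 7 8 13]
Step 2: sold=2 (running total=4) -> [9 6 7 16]
Step 3: sold=2 (running total=6) -> [9 5 6 19]
Step 4: sold=2 (running total=8) -> [9 4 5 22]
Step 5: sold=2 (running total=10) -> [9 3 4 25]
Step 6: sold=2 (running total=12) -> [9 3 3 27]
Step 7: sold=2 (running total=14) -> [9 3 3 28]
Step 8: sold=2 (running total=16) -> [9 3 3 29]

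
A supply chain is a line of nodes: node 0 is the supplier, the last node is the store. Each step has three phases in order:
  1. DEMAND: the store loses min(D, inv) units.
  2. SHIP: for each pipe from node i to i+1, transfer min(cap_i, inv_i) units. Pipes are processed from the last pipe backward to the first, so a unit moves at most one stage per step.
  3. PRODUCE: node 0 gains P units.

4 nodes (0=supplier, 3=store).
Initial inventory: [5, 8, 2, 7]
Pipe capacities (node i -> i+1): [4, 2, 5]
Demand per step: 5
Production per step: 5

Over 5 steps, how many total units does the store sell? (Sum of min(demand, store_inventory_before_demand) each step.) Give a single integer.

Step 1: sold=5 (running total=5) -> [6 10 2 4]
Step 2: sold=4 (running total=9) -> [7 12 2 2]
Step 3: sold=2 (running total=11) -> [8 14 2 2]
Step 4: sold=2 (running total=13) -> [9 16 2 2]
Step 5: sold=2 (running total=15) -> [10 18 2 2]

Answer: 15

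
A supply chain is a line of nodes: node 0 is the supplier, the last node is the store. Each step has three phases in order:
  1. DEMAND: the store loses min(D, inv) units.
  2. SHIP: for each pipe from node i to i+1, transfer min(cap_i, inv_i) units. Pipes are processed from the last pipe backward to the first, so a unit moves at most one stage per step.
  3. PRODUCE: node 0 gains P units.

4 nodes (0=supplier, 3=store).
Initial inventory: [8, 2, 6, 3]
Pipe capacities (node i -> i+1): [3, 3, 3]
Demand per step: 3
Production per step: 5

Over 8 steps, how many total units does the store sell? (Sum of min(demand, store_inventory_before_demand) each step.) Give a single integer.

Answer: 24

Derivation:
Step 1: sold=3 (running total=3) -> [10 3 5 3]
Step 2: sold=3 (running total=6) -> [12 3 5 3]
Step 3: sold=3 (running total=9) -> [14 3 5 3]
Step 4: sold=3 (running total=12) -> [16 3 5 3]
Step 5: sold=3 (running total=15) -> [18 3 5 3]
Step 6: sold=3 (running total=18) -> [20 3 5 3]
Step 7: sold=3 (running total=21) -> [22 3 5 3]
Step 8: sold=3 (running total=24) -> [24 3 5 3]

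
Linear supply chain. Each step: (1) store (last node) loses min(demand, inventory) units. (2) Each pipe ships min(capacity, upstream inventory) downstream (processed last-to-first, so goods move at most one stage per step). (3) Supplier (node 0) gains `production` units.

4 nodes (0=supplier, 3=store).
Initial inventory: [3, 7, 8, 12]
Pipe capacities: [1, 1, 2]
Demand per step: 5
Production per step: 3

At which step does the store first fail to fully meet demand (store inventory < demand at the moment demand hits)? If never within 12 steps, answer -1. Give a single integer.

Step 1: demand=5,sold=5 ship[2->3]=2 ship[1->2]=1 ship[0->1]=1 prod=3 -> [5 7 7 9]
Step 2: demand=5,sold=5 ship[2->3]=2 ship[1->2]=1 ship[0->1]=1 prod=3 -> [7 7 6 6]
Step 3: demand=5,sold=5 ship[2->3]=2 ship[1->2]=1 ship[0->1]=1 prod=3 -> [9 7 5 3]
Step 4: demand=5,sold=3 ship[2->3]=2 ship[1->2]=1 ship[0->1]=1 prod=3 -> [11 7 4 2]
Step 5: demand=5,sold=2 ship[2->3]=2 ship[1->2]=1 ship[0->1]=1 prod=3 -> [13 7 3 2]
Step 6: demand=5,sold=2 ship[2->3]=2 ship[1->2]=1 ship[0->1]=1 prod=3 -> [15 7 2 2]
Step 7: demand=5,sold=2 ship[2->3]=2 ship[1->2]=1 ship[0->1]=1 prod=3 -> [17 7 1 2]
Step 8: demand=5,sold=2 ship[2->3]=1 ship[1->2]=1 ship[0->1]=1 prod=3 -> [19 7 1 1]
Step 9: demand=5,sold=1 ship[2->3]=1 ship[1->2]=1 ship[0->1]=1 prod=3 -> [21 7 1 1]
Step 10: demand=5,sold=1 ship[2->3]=1 ship[1->2]=1 ship[0->1]=1 prod=3 -> [23 7 1 1]
Step 11: demand=5,sold=1 ship[2->3]=1 ship[1->2]=1 ship[0->1]=1 prod=3 -> [25 7 1 1]
Step 12: demand=5,sold=1 ship[2->3]=1 ship[1->2]=1 ship[0->1]=1 prod=3 -> [27 7 1 1]
First stockout at step 4

4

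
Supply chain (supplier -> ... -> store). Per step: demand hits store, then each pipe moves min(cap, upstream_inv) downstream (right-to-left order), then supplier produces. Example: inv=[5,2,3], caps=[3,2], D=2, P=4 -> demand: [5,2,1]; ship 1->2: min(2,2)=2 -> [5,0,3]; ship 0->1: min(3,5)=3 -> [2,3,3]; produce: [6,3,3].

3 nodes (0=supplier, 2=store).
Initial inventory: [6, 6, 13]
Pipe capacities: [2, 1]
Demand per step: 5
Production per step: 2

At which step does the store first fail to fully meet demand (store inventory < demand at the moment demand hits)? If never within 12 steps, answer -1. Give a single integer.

Step 1: demand=5,sold=5 ship[1->2]=1 ship[0->1]=2 prod=2 -> [6 7 9]
Step 2: demand=5,sold=5 ship[1->2]=1 ship[0->1]=2 prod=2 -> [6 8 5]
Step 3: demand=5,sold=5 ship[1->2]=1 ship[0->1]=2 prod=2 -> [6 9 1]
Step 4: demand=5,sold=1 ship[1->2]=1 ship[0->1]=2 prod=2 -> [6 10 1]
Step 5: demand=5,sold=1 ship[1->2]=1 ship[0->1]=2 prod=2 -> [6 11 1]
Step 6: demand=5,sold=1 ship[1->2]=1 ship[0->1]=2 prod=2 -> [6 12 1]
Step 7: demand=5,sold=1 ship[1->2]=1 ship[0->1]=2 prod=2 -> [6 13 1]
Step 8: demand=5,sold=1 ship[1->2]=1 ship[0->1]=2 prod=2 -> [6 14 1]
Step 9: demand=5,sold=1 ship[1->2]=1 ship[0->1]=2 prod=2 -> [6 15 1]
Step 10: demand=5,sold=1 ship[1->2]=1 ship[0->1]=2 prod=2 -> [6 16 1]
Step 11: demand=5,sold=1 ship[1->2]=1 ship[0->1]=2 prod=2 -> [6 17 1]
Step 12: demand=5,sold=1 ship[1->2]=1 ship[0->1]=2 prod=2 -> [6 18 1]
First stockout at step 4

4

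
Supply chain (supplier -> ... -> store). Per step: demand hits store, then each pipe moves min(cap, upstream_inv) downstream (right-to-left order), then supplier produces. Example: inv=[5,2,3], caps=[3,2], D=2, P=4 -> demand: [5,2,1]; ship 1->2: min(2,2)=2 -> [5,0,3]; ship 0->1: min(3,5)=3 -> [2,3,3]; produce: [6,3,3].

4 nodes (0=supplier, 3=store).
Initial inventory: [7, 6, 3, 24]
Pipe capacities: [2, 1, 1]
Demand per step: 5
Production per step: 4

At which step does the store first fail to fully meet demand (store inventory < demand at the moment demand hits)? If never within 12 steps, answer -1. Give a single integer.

Step 1: demand=5,sold=5 ship[2->3]=1 ship[1->2]=1 ship[0->1]=2 prod=4 -> [9 7 3 20]
Step 2: demand=5,sold=5 ship[2->3]=1 ship[1->2]=1 ship[0->1]=2 prod=4 -> [11 8 3 16]
Step 3: demand=5,sold=5 ship[2->3]=1 ship[1->2]=1 ship[0->1]=2 prod=4 -> [13 9 3 12]
Step 4: demand=5,sold=5 ship[2->3]=1 ship[1->2]=1 ship[0->1]=2 prod=4 -> [15 10 3 8]
Step 5: demand=5,sold=5 ship[2->3]=1 ship[1->2]=1 ship[0->1]=2 prod=4 -> [17 11 3 4]
Step 6: demand=5,sold=4 ship[2->3]=1 ship[1->2]=1 ship[0->1]=2 prod=4 -> [19 12 3 1]
Step 7: demand=5,sold=1 ship[2->3]=1 ship[1->2]=1 ship[0->1]=2 prod=4 -> [21 13 3 1]
Step 8: demand=5,sold=1 ship[2->3]=1 ship[1->2]=1 ship[0->1]=2 prod=4 -> [23 14 3 1]
Step 9: demand=5,sold=1 ship[2->3]=1 ship[1->2]=1 ship[0->1]=2 prod=4 -> [25 15 3 1]
Step 10: demand=5,sold=1 ship[2->3]=1 ship[1->2]=1 ship[0->1]=2 prod=4 -> [27 16 3 1]
Step 11: demand=5,sold=1 ship[2->3]=1 ship[1->2]=1 ship[0->1]=2 prod=4 -> [29 17 3 1]
Step 12: demand=5,sold=1 ship[2->3]=1 ship[1->2]=1 ship[0->1]=2 prod=4 -> [31 18 3 1]
First stockout at step 6

6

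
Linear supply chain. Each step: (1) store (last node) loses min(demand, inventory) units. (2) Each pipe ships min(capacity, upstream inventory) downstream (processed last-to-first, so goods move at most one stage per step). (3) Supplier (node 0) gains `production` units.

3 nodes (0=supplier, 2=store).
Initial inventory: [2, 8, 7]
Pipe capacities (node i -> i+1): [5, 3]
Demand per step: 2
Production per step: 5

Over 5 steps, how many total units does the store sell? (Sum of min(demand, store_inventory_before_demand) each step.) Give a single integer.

Answer: 10

Derivation:
Step 1: sold=2 (running total=2) -> [5 7 8]
Step 2: sold=2 (running total=4) -> [5 9 9]
Step 3: sold=2 (running total=6) -> [5 11 10]
Step 4: sold=2 (running total=8) -> [5 13 11]
Step 5: sold=2 (running total=10) -> [5 15 12]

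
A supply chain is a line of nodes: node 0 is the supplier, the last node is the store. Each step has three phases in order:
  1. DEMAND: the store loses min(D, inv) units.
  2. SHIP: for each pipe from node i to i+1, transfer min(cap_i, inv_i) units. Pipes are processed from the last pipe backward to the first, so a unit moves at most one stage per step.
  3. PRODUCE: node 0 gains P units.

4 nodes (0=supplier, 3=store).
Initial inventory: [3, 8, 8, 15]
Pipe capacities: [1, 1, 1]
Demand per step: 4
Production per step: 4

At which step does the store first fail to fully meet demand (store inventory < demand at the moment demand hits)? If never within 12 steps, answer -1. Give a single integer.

Step 1: demand=4,sold=4 ship[2->3]=1 ship[1->2]=1 ship[0->1]=1 prod=4 -> [6 8 8 12]
Step 2: demand=4,sold=4 ship[2->3]=1 ship[1->2]=1 ship[0->1]=1 prod=4 -> [9 8 8 9]
Step 3: demand=4,sold=4 ship[2->3]=1 ship[1->2]=1 ship[0->1]=1 prod=4 -> [12 8 8 6]
Step 4: demand=4,sold=4 ship[2->3]=1 ship[1->2]=1 ship[0->1]=1 prod=4 -> [15 8 8 3]
Step 5: demand=4,sold=3 ship[2->3]=1 ship[1->2]=1 ship[0->1]=1 prod=4 -> [18 8 8 1]
Step 6: demand=4,sold=1 ship[2->3]=1 ship[1->2]=1 ship[0->1]=1 prod=4 -> [21 8 8 1]
Step 7: demand=4,sold=1 ship[2->3]=1 ship[1->2]=1 ship[0->1]=1 prod=4 -> [24 8 8 1]
Step 8: demand=4,sold=1 ship[2->3]=1 ship[1->2]=1 ship[0->1]=1 prod=4 -> [27 8 8 1]
Step 9: demand=4,sold=1 ship[2->3]=1 ship[1->2]=1 ship[0->1]=1 prod=4 -> [30 8 8 1]
Step 10: demand=4,sold=1 ship[2->3]=1 ship[1->2]=1 ship[0->1]=1 prod=4 -> [33 8 8 1]
Step 11: demand=4,sold=1 ship[2->3]=1 ship[1->2]=1 ship[0->1]=1 prod=4 -> [36 8 8 1]
Step 12: demand=4,sold=1 ship[2->3]=1 ship[1->2]=1 ship[0->1]=1 prod=4 -> [39 8 8 1]
First stockout at step 5

5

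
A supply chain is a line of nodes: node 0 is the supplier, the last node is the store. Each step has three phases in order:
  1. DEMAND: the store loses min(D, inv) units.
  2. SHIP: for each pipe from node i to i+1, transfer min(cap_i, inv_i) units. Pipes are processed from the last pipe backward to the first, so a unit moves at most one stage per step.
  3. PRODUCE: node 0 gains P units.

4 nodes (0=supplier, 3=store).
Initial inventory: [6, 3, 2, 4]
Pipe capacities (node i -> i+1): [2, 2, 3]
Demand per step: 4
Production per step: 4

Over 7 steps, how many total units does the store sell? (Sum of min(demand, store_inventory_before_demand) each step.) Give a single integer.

Step 1: sold=4 (running total=4) -> [8 3 2 2]
Step 2: sold=2 (running total=6) -> [10 3 2 2]
Step 3: sold=2 (running total=8) -> [12 3 2 2]
Step 4: sold=2 (running total=10) -> [14 3 2 2]
Step 5: sold=2 (running total=12) -> [16 3 2 2]
Step 6: sold=2 (running total=14) -> [18 3 2 2]
Step 7: sold=2 (running total=16) -> [20 3 2 2]

Answer: 16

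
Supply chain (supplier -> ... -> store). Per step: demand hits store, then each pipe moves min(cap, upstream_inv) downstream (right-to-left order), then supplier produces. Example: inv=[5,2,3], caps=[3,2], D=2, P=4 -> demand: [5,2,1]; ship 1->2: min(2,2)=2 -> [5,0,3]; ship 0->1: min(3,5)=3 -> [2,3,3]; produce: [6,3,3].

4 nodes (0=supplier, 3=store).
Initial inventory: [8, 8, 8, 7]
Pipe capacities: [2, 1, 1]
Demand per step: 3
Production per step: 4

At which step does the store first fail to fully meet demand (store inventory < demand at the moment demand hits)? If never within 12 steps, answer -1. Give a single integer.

Step 1: demand=3,sold=3 ship[2->3]=1 ship[1->2]=1 ship[0->1]=2 prod=4 -> [10 9 8 5]
Step 2: demand=3,sold=3 ship[2->3]=1 ship[1->2]=1 ship[0->1]=2 prod=4 -> [12 10 8 3]
Step 3: demand=3,sold=3 ship[2->3]=1 ship[1->2]=1 ship[0->1]=2 prod=4 -> [14 11 8 1]
Step 4: demand=3,sold=1 ship[2->3]=1 ship[1->2]=1 ship[0->1]=2 prod=4 -> [16 12 8 1]
Step 5: demand=3,sold=1 ship[2->3]=1 ship[1->2]=1 ship[0->1]=2 prod=4 -> [18 13 8 1]
Step 6: demand=3,sold=1 ship[2->3]=1 ship[1->2]=1 ship[0->1]=2 prod=4 -> [20 14 8 1]
Step 7: demand=3,sold=1 ship[2->3]=1 ship[1->2]=1 ship[0->1]=2 prod=4 -> [22 15 8 1]
Step 8: demand=3,sold=1 ship[2->3]=1 ship[1->2]=1 ship[0->1]=2 prod=4 -> [24 16 8 1]
Step 9: demand=3,sold=1 ship[2->3]=1 ship[1->2]=1 ship[0->1]=2 prod=4 -> [26 17 8 1]
Step 10: demand=3,sold=1 ship[2->3]=1 ship[1->2]=1 ship[0->1]=2 prod=4 -> [28 18 8 1]
Step 11: demand=3,sold=1 ship[2->3]=1 ship[1->2]=1 ship[0->1]=2 prod=4 -> [30 19 8 1]
Step 12: demand=3,sold=1 ship[2->3]=1 ship[1->2]=1 ship[0->1]=2 prod=4 -> [32 20 8 1]
First stockout at step 4

4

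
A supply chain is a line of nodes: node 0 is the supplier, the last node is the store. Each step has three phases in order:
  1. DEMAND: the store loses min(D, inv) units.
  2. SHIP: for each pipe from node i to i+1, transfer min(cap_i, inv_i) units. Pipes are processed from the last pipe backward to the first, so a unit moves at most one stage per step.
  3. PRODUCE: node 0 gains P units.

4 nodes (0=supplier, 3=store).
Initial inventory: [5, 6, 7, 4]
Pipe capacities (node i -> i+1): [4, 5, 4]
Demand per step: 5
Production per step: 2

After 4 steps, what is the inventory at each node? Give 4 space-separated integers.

Step 1: demand=5,sold=4 ship[2->3]=4 ship[1->2]=5 ship[0->1]=4 prod=2 -> inv=[3 5 8 4]
Step 2: demand=5,sold=4 ship[2->3]=4 ship[1->2]=5 ship[0->1]=3 prod=2 -> inv=[2 3 9 4]
Step 3: demand=5,sold=4 ship[2->3]=4 ship[1->2]=3 ship[0->1]=2 prod=2 -> inv=[2 2 8 4]
Step 4: demand=5,sold=4 ship[2->3]=4 ship[1->2]=2 ship[0->1]=2 prod=2 -> inv=[2 2 6 4]

2 2 6 4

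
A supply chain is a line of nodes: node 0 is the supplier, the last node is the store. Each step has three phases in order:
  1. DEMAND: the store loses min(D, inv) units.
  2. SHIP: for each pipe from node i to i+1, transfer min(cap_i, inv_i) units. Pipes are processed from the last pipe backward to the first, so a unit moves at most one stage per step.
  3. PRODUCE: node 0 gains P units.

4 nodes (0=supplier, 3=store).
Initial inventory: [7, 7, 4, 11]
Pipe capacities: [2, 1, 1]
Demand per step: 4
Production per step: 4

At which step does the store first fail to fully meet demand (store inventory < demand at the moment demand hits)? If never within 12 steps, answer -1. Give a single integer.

Step 1: demand=4,sold=4 ship[2->3]=1 ship[1->2]=1 ship[0->1]=2 prod=4 -> [9 8 4 8]
Step 2: demand=4,sold=4 ship[2->3]=1 ship[1->2]=1 ship[0->1]=2 prod=4 -> [11 9 4 5]
Step 3: demand=4,sold=4 ship[2->3]=1 ship[1->2]=1 ship[0->1]=2 prod=4 -> [13 10 4 2]
Step 4: demand=4,sold=2 ship[2->3]=1 ship[1->2]=1 ship[0->1]=2 prod=4 -> [15 11 4 1]
Step 5: demand=4,sold=1 ship[2->3]=1 ship[1->2]=1 ship[0->1]=2 prod=4 -> [17 12 4 1]
Step 6: demand=4,sold=1 ship[2->3]=1 ship[1->2]=1 ship[0->1]=2 prod=4 -> [19 13 4 1]
Step 7: demand=4,sold=1 ship[2->3]=1 ship[1->2]=1 ship[0->1]=2 prod=4 -> [21 14 4 1]
Step 8: demand=4,sold=1 ship[2->3]=1 ship[1->2]=1 ship[0->1]=2 prod=4 -> [23 15 4 1]
Step 9: demand=4,sold=1 ship[2->3]=1 ship[1->2]=1 ship[0->1]=2 prod=4 -> [25 16 4 1]
Step 10: demand=4,sold=1 ship[2->3]=1 ship[1->2]=1 ship[0->1]=2 prod=4 -> [27 17 4 1]
Step 11: demand=4,sold=1 ship[2->3]=1 ship[1->2]=1 ship[0->1]=2 prod=4 -> [29 18 4 1]
Step 12: demand=4,sold=1 ship[2->3]=1 ship[1->2]=1 ship[0->1]=2 prod=4 -> [31 19 4 1]
First stockout at step 4

4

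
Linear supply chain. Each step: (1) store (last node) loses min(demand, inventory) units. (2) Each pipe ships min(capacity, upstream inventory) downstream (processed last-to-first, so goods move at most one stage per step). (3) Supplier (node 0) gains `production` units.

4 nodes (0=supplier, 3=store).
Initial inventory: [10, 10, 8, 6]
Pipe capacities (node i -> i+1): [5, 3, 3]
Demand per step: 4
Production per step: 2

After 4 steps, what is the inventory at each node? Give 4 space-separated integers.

Step 1: demand=4,sold=4 ship[2->3]=3 ship[1->2]=3 ship[0->1]=5 prod=2 -> inv=[7 12 8 5]
Step 2: demand=4,sold=4 ship[2->3]=3 ship[1->2]=3 ship[0->1]=5 prod=2 -> inv=[4 14 8 4]
Step 3: demand=4,sold=4 ship[2->3]=3 ship[1->2]=3 ship[0->1]=4 prod=2 -> inv=[2 15 8 3]
Step 4: demand=4,sold=3 ship[2->3]=3 ship[1->2]=3 ship[0->1]=2 prod=2 -> inv=[2 14 8 3]

2 14 8 3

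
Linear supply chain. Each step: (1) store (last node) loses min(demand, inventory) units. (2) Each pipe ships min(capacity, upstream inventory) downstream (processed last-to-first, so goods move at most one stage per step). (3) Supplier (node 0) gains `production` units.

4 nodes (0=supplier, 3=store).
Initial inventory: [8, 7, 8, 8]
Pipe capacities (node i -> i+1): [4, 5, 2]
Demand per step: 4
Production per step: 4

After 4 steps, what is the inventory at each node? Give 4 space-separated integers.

Step 1: demand=4,sold=4 ship[2->3]=2 ship[1->2]=5 ship[0->1]=4 prod=4 -> inv=[8 6 11 6]
Step 2: demand=4,sold=4 ship[2->3]=2 ship[1->2]=5 ship[0->1]=4 prod=4 -> inv=[8 5 14 4]
Step 3: demand=4,sold=4 ship[2->3]=2 ship[1->2]=5 ship[0->1]=4 prod=4 -> inv=[8 4 17 2]
Step 4: demand=4,sold=2 ship[2->3]=2 ship[1->2]=4 ship[0->1]=4 prod=4 -> inv=[8 4 19 2]

8 4 19 2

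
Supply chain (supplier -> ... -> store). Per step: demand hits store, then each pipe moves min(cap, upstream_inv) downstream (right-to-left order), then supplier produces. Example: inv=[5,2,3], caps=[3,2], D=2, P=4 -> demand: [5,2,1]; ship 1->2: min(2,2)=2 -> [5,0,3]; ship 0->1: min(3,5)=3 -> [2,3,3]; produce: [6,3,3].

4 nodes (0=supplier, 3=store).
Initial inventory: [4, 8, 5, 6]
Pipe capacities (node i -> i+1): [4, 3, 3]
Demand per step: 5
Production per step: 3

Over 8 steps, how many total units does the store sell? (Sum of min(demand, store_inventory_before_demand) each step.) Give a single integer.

Step 1: sold=5 (running total=5) -> [3 9 5 4]
Step 2: sold=4 (running total=9) -> [3 9 5 3]
Step 3: sold=3 (running total=12) -> [3 9 5 3]
Step 4: sold=3 (running total=15) -> [3 9 5 3]
Step 5: sold=3 (running total=18) -> [3 9 5 3]
Step 6: sold=3 (running total=21) -> [3 9 5 3]
Step 7: sold=3 (running total=24) -> [3 9 5 3]
Step 8: sold=3 (running total=27) -> [3 9 5 3]

Answer: 27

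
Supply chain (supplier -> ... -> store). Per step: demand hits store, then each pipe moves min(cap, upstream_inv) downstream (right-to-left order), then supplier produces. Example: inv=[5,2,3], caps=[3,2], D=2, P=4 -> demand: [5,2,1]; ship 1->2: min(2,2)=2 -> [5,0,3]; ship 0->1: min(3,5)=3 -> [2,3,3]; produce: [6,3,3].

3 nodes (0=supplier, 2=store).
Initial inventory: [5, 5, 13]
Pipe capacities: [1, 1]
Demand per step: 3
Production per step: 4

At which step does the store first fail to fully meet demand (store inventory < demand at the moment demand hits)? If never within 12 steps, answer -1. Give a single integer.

Step 1: demand=3,sold=3 ship[1->2]=1 ship[0->1]=1 prod=4 -> [8 5 11]
Step 2: demand=3,sold=3 ship[1->2]=1 ship[0->1]=1 prod=4 -> [11 5 9]
Step 3: demand=3,sold=3 ship[1->2]=1 ship[0->1]=1 prod=4 -> [14 5 7]
Step 4: demand=3,sold=3 ship[1->2]=1 ship[0->1]=1 prod=4 -> [17 5 5]
Step 5: demand=3,sold=3 ship[1->2]=1 ship[0->1]=1 prod=4 -> [20 5 3]
Step 6: demand=3,sold=3 ship[1->2]=1 ship[0->1]=1 prod=4 -> [23 5 1]
Step 7: demand=3,sold=1 ship[1->2]=1 ship[0->1]=1 prod=4 -> [26 5 1]
Step 8: demand=3,sold=1 ship[1->2]=1 ship[0->1]=1 prod=4 -> [29 5 1]
Step 9: demand=3,sold=1 ship[1->2]=1 ship[0->1]=1 prod=4 -> [32 5 1]
Step 10: demand=3,sold=1 ship[1->2]=1 ship[0->1]=1 prod=4 -> [35 5 1]
Step 11: demand=3,sold=1 ship[1->2]=1 ship[0->1]=1 prod=4 -> [38 5 1]
Step 12: demand=3,sold=1 ship[1->2]=1 ship[0->1]=1 prod=4 -> [41 5 1]
First stockout at step 7

7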